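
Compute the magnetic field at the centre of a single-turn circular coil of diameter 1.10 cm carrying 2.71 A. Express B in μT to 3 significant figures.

At the centre of a circular loop the Biot–Savart law gives B = μ₀I/(2R) (so R = 0.0055 m).
B = (4π×10⁻⁷ × 2.71) / (2 × 0.0055) = 3.10×10⁻⁴ T.

B ≈ 310 μT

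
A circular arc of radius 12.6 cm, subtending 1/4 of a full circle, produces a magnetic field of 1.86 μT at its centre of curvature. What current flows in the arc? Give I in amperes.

For a circular arc, B = μ₀Iφ/(4πR) with φ in radians; here φ = 1.571 rad.
So I = 4πRB/(μ₀φ) = 4π × 0.126 × 1.86×10⁻⁶ / (4π×10⁻⁷ × 1.571) = 1.49 A.

I ≈ 1.49 A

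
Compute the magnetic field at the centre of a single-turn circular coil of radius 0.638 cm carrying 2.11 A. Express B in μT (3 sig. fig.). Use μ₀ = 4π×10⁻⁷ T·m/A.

B ≈ 208 μT

At the centre of a circular loop the Biot–Savart law gives B = μ₀I/(2R).
B = (4π×10⁻⁷ × 2.11) / (2 × 0.00638) = 2.08×10⁻⁴ T.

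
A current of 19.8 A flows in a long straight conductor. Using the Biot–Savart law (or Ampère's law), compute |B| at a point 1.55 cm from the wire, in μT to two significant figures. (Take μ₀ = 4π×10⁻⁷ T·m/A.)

For an infinitely long straight wire, B = μ₀I/(2πd).
B = (4π×10⁻⁷ × 19.8) / (2π × 0.0155) = 2.55×10⁻⁴ T.

B ≈ 260 μT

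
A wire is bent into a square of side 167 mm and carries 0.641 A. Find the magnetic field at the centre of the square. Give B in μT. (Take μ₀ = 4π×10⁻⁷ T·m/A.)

B ≈ 4.34 μT

Each side is a finite straight segment at perpendicular distance d = a/(2 tan(π/4)) = 0.0835 m from the centre, with end-angles ±π/4.
One side contributes B₁ = (μ₀I/4πd)·2 sin(π/4) = 1.09×10⁻⁶ T.
All 4 sides add in the same direction: B = 4 × 1.09×10⁻⁶ = 4.34×10⁻⁶ T.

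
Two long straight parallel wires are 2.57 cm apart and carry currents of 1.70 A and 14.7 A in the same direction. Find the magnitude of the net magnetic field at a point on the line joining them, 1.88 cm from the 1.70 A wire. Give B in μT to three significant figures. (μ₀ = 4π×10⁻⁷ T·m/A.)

Each long wire gives B = μ₀I/(2πd). Distances are d₁ = 0.0188 m and d₂ = 0.0069 m.
B₁ = 1.81×10⁻⁵ T, B₂ = 4.26×10⁻⁴ T.
Between parallel currents the two contributions point in opposite directions, so they subtract. B = |B₁ − B₂| = |1.81×10⁻⁵ − 4.26×10⁻⁴| = 4.08×10⁻⁴ T.

B ≈ 408 μT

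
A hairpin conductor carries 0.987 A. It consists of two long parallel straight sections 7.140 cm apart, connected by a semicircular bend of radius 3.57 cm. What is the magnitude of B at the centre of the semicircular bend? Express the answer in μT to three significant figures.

The semicircular arc contributes B_arc = μ₀I·π/(4πR) = μ₀I/(4R) = 8.69×10⁻⁶ T.
Each semi-infinite lead is at perpendicular distance R = 0.0357 m from the centre, with the perpendicular foot at its near end, so it contributes μ₀I/(4πR); both point the same way, together 5.53×10⁻⁶ T.
Arc and leads all point the same direction: B = 8.69×10⁻⁶ + 5.53×10⁻⁶ = 1.42×10⁻⁵ T.

B ≈ 14.2 μT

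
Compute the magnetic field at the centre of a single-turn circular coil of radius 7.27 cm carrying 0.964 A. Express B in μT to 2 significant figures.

At the centre of a circular loop the Biot–Savart law gives B = μ₀I/(2R).
B = (4π×10⁻⁷ × 0.964) / (2 × 0.0727) = 8.33×10⁻⁶ T.

B ≈ 8.3 μT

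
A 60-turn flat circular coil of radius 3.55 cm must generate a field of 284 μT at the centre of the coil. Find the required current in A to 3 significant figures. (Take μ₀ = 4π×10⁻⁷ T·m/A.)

I ≈ 0.267 A

For an N-turn coil, B = Nμ₀I/(2R) with R = 0.0355 m, so I = 2RB/(Nμ₀) = 2 × 0.0355 × 2.84×10⁻⁴ / (60 × 4π×10⁻⁷) = 0.267 A.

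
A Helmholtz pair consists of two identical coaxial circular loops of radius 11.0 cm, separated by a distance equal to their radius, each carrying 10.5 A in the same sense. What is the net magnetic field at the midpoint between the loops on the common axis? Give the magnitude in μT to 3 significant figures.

B ≈ 85.8 μT

Each loop contributes B = μ₀IR²/[2(R²+z²)^(3/2)] on the axis, with z measured from that loop.
Loop 1 (z = 0.055 m): B₁ = 4.29×10⁻⁵ T. Loop 2 (z = 0.055 m): B₂ = 4.29×10⁻⁵ T.
The fields add: B = B₁ + B₂ = 8.58×10⁻⁵ T.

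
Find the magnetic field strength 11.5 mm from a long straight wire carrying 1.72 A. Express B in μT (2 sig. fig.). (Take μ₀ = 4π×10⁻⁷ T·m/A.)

For an infinitely long straight wire, B = μ₀I/(2πd).
B = (4π×10⁻⁷ × 1.72) / (2π × 0.0115) = 2.99×10⁻⁵ T.

B ≈ 30 μT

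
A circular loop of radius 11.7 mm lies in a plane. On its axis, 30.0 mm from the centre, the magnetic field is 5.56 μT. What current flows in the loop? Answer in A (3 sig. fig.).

I ≈ 2.16 A

On the axis of a loop, B = μ₀IR²/[2(R²+z²)^(3/2)], so I = 2B(R²+z²)^(3/2)/(μ₀R²).
R² + z² = 0.0001369 + 0.0009 = 0.001037 m²; raised to 3/2 gives 3.34×10⁻⁵ m³.
I = 2 × 5.56×10⁻⁶ × 3.34×10⁻⁵ / (1.26×10⁻⁶ × 0.0001369) = 2.16 A.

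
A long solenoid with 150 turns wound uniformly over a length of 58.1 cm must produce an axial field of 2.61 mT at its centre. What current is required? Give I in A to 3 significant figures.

Inside a long solenoid B = μ₀nI with n = 258.2 m⁻¹, so I = B/(μ₀n).
I = 2.61×10⁻³ / (4π×10⁻⁷ × 258.2) = 8.04 A.

I ≈ 8.04 A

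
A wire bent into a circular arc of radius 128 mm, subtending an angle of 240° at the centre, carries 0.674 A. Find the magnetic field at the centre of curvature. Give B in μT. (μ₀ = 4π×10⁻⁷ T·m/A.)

B ≈ 2.21 μT

The Biot–Savart field of a circular arc at its centre is B = μ₀Iφ/(4πR), with φ = 4.189 rad.
B = (4π×10⁻⁷ × 0.674 × 4.189) / (4π × 0.128) = 2.21×10⁻⁶ T.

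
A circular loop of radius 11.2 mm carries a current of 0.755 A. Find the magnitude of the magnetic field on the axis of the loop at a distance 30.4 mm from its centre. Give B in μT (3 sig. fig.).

B ≈ 1.75 μT

On the axis of a circular loop, B = μ₀IR² / [2(R²+z²)^(3/2)].
R² + z² = (0.0112)² + (0.0304)² = 0.00105 m², and (R²+z²)^(3/2) = 3.40×10⁻⁵ m³.
B = (4π×10⁻⁷ × 0.755 × 0.0001254) / (2 × 3.40×10⁻⁵) = 1.75×10⁻⁶ T.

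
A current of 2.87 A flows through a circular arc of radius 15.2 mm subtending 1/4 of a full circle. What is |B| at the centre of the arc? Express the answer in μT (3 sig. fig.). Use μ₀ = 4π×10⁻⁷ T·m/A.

B ≈ 29.7 μT

The Biot–Savart field of a circular arc at its centre is B = μ₀Iφ/(4πR), with φ = 1.571 rad.
B = (4π×10⁻⁷ × 2.87 × 1.571) / (4π × 0.0152) = 2.97×10⁻⁵ T.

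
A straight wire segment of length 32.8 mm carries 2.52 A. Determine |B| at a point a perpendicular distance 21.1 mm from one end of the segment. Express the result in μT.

B ≈ 10.0 μT

For a finite straight segment, B = (μ₀I/4πd)(sinθ₁ + sinθ₂), where θ₁, θ₂ are the angles from the perpendicular to each end.
The perpendicular foot is at one end, so the two end-offsets along the wire are 0 and L = 0.0328 m.
sinθ₁ = 0/√(0²+0.0211²) = 0.0000; sinθ₂ = 0.0328/√(0.0328²+0.0211²) = 0.8410.
B = (4π×10⁻⁷ × 2.52) / (4π × 0.0211) × (0.0000 + 0.8410) = 1.00×10⁻⁵ T.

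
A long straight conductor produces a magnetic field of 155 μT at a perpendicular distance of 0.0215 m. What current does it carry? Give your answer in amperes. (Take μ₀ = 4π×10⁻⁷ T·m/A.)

For a long straight wire B = μ₀I/(2πd), so I = 2πdB/μ₀.
I = 2π × 0.0215 × 1.55×10⁻⁴ / (4π×10⁻⁷) = 16.7 A.

I ≈ 16.7 A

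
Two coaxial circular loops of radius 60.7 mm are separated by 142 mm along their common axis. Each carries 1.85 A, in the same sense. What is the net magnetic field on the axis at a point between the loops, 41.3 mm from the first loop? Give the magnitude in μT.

B ≈ 13.5 μT

Each loop contributes B = μ₀IR²/[2(R²+z²)^(3/2)] on the axis, with z measured from that loop.
Loop 1 (z = 0.0413 m): B₁ = 1.08×10⁻⁵ T. Loop 2 (z = 0.1007 m): B₂ = 2.63×10⁻⁶ T.
The fields add: B = B₁ + B₂ = 1.35×10⁻⁵ T.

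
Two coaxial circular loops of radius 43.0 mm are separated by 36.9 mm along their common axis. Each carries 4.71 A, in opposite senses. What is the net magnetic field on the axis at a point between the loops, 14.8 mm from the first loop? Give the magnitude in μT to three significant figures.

Each loop contributes B = μ₀IR²/[2(R²+z²)^(3/2)] on the axis, with z measured from that loop.
Loop 1 (z = 0.0148 m): B₁ = 5.82×10⁻⁵ T. Loop 2 (z = 0.0221 m): B₂ = 4.84×10⁻⁵ T.
The fields oppose: B = |B₁ − B₂| = 9.76×10⁻⁶ T.

B ≈ 9.76 μT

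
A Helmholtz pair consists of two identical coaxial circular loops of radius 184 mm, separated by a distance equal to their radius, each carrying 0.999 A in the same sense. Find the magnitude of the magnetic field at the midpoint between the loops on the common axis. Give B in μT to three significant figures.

B ≈ 4.88 μT

Each loop contributes B = μ₀IR²/[2(R²+z²)^(3/2)] on the axis, with z measured from that loop.
Loop 1 (z = 0.092 m): B₁ = 2.44×10⁻⁶ T. Loop 2 (z = 0.092 m): B₂ = 2.44×10⁻⁶ T.
The fields add: B = B₁ + B₂ = 4.88×10⁻⁶ T.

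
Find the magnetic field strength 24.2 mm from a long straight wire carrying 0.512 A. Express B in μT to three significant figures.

For an infinitely long straight wire, B = μ₀I/(2πd).
B = (4π×10⁻⁷ × 0.512) / (2π × 0.0242) = 4.23×10⁻⁶ T.

B ≈ 4.23 μT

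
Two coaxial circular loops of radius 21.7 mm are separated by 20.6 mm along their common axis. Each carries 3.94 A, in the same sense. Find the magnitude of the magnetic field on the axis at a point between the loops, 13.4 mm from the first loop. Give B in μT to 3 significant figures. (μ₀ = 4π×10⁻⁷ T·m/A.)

Each loop contributes B = μ₀IR²/[2(R²+z²)^(3/2)] on the axis, with z measured from that loop.
Loop 1 (z = 0.0134 m): B₁ = 7.03×10⁻⁵ T. Loop 2 (z = 0.0072 m): B₂ = 9.75×10⁻⁵ T.
The fields add: B = B₁ + B₂ = 1.68×10⁻⁴ T.

B ≈ 168 μT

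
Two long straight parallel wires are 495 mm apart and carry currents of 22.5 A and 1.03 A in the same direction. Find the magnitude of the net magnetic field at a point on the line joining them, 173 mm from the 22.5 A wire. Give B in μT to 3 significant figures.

B ≈ 25.4 μT

Each long wire gives B = μ₀I/(2πd). Distances are d₁ = 0.173 m and d₂ = 0.322 m.
B₁ = 2.60×10⁻⁵ T, B₂ = 6.40×10⁻⁷ T.
Between parallel currents the two contributions point in opposite directions, so they subtract. B = |B₁ − B₂| = |2.60×10⁻⁵ − 6.40×10⁻⁷| = 2.54×10⁻⁵ T.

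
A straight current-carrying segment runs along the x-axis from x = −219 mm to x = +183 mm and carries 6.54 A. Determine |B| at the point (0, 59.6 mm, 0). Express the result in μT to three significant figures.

For a finite straight segment, B = (μ₀I/4πd)(sinθ₁ + sinθ₂), where θ₁, θ₂ are the angles from the perpendicular to each end.
The perpendicular distance is d = 0.0596 m; the end-offsets along the wire are a = 0.219 m and b = 0.183 m.
sinθ₁ = 0.219/√(0.219²+0.0596²) = 0.9649; sinθ₂ = 0.183/√(0.183²+0.0596²) = 0.9508.
B = (4π×10⁻⁷ × 6.54) / (4π × 0.0596) × (0.9649 + 0.9508) = 2.10×10⁻⁵ T.

B ≈ 21.0 μT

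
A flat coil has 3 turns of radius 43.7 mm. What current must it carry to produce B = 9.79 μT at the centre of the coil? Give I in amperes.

I ≈ 0.227 A

For an N-turn coil, B = Nμ₀I/(2R) with R = 0.0437 m, so I = 2RB/(Nμ₀) = 2 × 0.0437 × 9.79×10⁻⁶ / (3 × 4π×10⁻⁷) = 0.227 A.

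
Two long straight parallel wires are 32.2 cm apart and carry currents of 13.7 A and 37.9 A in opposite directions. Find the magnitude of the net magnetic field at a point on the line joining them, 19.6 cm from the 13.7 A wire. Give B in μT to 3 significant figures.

Each long wire gives B = μ₀I/(2πd). Distances are d₁ = 0.196 m and d₂ = 0.126 m.
B₁ = 1.40×10⁻⁵ T, B₂ = 6.02×10⁻⁵ T.
Between antiparallel currents both contributions point the same way, so they add. B = B₁ + B₂ = 1.40×10⁻⁵ + 6.02×10⁻⁵ = 7.41×10⁻⁵ T.

B ≈ 74.1 μT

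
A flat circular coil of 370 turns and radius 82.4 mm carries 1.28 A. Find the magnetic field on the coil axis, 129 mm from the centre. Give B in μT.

B ≈ 563 μT

For an N-turn flat coil, B = Nμ₀IR²/[2(R²+z²)^(3/2)] with R = 0.0824 m, z = 0.129 m.
B = 370 × 1.52×10⁻⁶ T = 5.63×10⁻⁴ T.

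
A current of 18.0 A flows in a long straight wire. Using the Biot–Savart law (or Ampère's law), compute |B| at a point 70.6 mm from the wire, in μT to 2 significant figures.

For an infinitely long straight wire, B = μ₀I/(2πd).
B = (4π×10⁻⁷ × 18.0) / (2π × 0.0706) = 5.10×10⁻⁵ T.

B ≈ 51 μT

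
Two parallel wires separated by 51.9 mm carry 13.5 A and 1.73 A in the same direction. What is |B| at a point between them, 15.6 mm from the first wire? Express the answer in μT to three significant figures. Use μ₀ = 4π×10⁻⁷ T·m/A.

Each long wire gives B = μ₀I/(2πd). Distances are d₁ = 0.0156 m and d₂ = 0.0363 m.
B₁ = 1.73×10⁻⁴ T, B₂ = 9.53×10⁻⁶ T.
Between parallel currents the two contributions point in opposite directions, so they subtract. B = |B₁ − B₂| = |1.73×10⁻⁴ − 9.53×10⁻⁶| = 1.64×10⁻⁴ T.

B ≈ 164 μT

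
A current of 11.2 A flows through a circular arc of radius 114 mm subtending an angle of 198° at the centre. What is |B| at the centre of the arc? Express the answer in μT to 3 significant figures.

The Biot–Savart field of a circular arc at its centre is B = μ₀Iφ/(4πR), with φ = 3.456 rad.
B = (4π×10⁻⁷ × 11.2 × 3.456) / (4π × 0.114) = 3.40×10⁻⁵ T.

B ≈ 34.0 μT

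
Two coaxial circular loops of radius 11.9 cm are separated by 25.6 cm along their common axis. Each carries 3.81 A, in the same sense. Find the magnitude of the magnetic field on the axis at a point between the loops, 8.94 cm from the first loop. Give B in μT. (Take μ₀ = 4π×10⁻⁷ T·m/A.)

Each loop contributes B = μ₀IR²/[2(R²+z²)^(3/2)] on the axis, with z measured from that loop.
Loop 1 (z = 0.0894 m): B₁ = 1.03×10⁻⁵ T. Loop 2 (z = 0.1666 m): B₂ = 3.95×10⁻⁶ T.
The fields add: B = B₁ + B₂ = 1.42×10⁻⁵ T.

B ≈ 14.2 μT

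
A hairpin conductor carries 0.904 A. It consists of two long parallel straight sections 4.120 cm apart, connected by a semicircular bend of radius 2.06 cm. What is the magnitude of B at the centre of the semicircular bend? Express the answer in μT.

The semicircular arc contributes B_arc = μ₀I·π/(4πR) = μ₀I/(4R) = 1.38×10⁻⁵ T.
Each semi-infinite lead is at perpendicular distance R = 0.0206 m from the centre, with the perpendicular foot at its near end, so it contributes μ₀I/(4πR); both point the same way, together 8.78×10⁻⁶ T.
Arc and leads all point the same direction: B = 1.38×10⁻⁵ + 8.78×10⁻⁶ = 2.26×10⁻⁵ T.

B ≈ 22.6 μT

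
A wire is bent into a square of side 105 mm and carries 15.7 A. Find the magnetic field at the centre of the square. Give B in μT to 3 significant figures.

Each side is a finite straight segment at perpendicular distance d = a/(2 tan(π/4)) = 0.0525 m from the centre, with end-angles ±π/4.
One side contributes B₁ = (μ₀I/4πd)·2 sin(π/4) = 4.23×10⁻⁵ T.
All 4 sides add in the same direction: B = 4 × 4.23×10⁻⁵ = 1.69×10⁻⁴ T.

B ≈ 169 μT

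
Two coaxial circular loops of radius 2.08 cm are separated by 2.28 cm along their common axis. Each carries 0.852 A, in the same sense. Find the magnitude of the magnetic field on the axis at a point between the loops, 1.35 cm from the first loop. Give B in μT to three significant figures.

B ≈ 34.8 μT

Each loop contributes B = μ₀IR²/[2(R²+z²)^(3/2)] on the axis, with z measured from that loop.
Loop 1 (z = 0.0135 m): B₁ = 1.52×10⁻⁵ T. Loop 2 (z = 0.0093 m): B₂ = 1.96×10⁻⁵ T.
The fields add: B = B₁ + B₂ = 3.48×10⁻⁵ T.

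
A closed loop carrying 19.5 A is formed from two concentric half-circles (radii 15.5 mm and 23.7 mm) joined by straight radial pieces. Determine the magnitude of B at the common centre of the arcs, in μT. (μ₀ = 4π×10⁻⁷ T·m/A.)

B ≈ 137 μT

The radial connectors point toward the centre, so dl × r̂ = 0 and they contribute nothing.
Each semicircle gives μ₀I/(4R): inner arc 3.95×10⁻⁴ T, outer arc 2.58×10⁻⁴ T.
The two arcs carry current in opposite angular senses, so their fields oppose: B = |3.95×10⁻⁴ − 2.58×10⁻⁴| = 1.37×10⁻⁴ T.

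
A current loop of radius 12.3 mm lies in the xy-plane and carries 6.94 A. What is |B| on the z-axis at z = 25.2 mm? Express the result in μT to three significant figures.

B ≈ 29.9 μT

On the axis of a circular loop, B = μ₀IR² / [2(R²+z²)^(3/2)].
R² + z² = (0.0123)² + (0.0252)² = 0.0007863 m², and (R²+z²)^(3/2) = 2.20×10⁻⁵ m³.
B = (4π×10⁻⁷ × 6.94 × 0.0001513) / (2 × 2.20×10⁻⁵) = 2.99×10⁻⁵ T.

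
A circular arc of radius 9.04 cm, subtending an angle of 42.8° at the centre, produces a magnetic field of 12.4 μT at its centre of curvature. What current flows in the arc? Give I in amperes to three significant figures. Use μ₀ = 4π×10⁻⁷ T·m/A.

For a circular arc, B = μ₀Iφ/(4πR) with φ in radians; here φ = 0.747 rad.
So I = 4πRB/(μ₀φ) = 4π × 0.0904 × 1.24×10⁻⁵ / (4π×10⁻⁷ × 0.747) = 15.0 A.

I ≈ 15.0 A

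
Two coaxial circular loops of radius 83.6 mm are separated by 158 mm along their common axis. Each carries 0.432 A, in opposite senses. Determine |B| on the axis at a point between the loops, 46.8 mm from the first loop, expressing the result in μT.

Each loop contributes B = μ₀IR²/[2(R²+z²)^(3/2)] on the axis, with z measured from that loop.
Loop 1 (z = 0.0468 m): B₁ = 2.16×10⁻⁶ T. Loop 2 (z = 0.1112 m): B₂ = 7.05×10⁻⁷ T.
The fields oppose: B = |B₁ − B₂| = 1.45×10⁻⁶ T.

B ≈ 1.45 μT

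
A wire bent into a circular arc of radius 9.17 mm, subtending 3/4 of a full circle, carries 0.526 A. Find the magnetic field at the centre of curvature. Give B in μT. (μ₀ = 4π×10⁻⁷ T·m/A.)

The Biot–Savart field of a circular arc at its centre is B = μ₀Iφ/(4πR), with φ = 4.712 rad.
B = (4π×10⁻⁷ × 0.526 × 4.712) / (4π × 0.00917) = 2.70×10⁻⁵ T.

B ≈ 27.0 μT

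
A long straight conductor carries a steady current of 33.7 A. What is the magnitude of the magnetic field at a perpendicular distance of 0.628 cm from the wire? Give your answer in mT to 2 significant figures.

For an infinitely long straight wire, B = μ₀I/(2πd).
B = (4π×10⁻⁷ × 33.7) / (2π × 0.00628) = 1.07×10⁻³ T.

B ≈ 1.1 mT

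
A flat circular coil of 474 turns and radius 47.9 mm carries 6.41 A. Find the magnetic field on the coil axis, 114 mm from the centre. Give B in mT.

B ≈ 2.32 mT

For an N-turn flat coil, B = Nμ₀IR²/[2(R²+z²)^(3/2)] with R = 0.0479 m, z = 0.114 m.
B = 474 × 4.89×10⁻⁶ T = 2.32×10⁻³ T.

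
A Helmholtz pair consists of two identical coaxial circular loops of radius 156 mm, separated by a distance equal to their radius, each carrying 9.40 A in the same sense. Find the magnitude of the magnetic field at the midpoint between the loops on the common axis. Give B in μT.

Each loop contributes B = μ₀IR²/[2(R²+z²)^(3/2)] on the axis, with z measured from that loop.
Loop 1 (z = 0.078 m): B₁ = 2.71×10⁻⁵ T. Loop 2 (z = 0.078 m): B₂ = 2.71×10⁻⁵ T.
The fields add: B = B₁ + B₂ = 5.42×10⁻⁵ T.

B ≈ 54.2 μT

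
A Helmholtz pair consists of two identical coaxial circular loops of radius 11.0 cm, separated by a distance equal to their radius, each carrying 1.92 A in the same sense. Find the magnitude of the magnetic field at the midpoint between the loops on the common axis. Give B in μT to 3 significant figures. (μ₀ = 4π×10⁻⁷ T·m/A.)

Each loop contributes B = μ₀IR²/[2(R²+z²)^(3/2)] on the axis, with z measured from that loop.
Loop 1 (z = 0.055 m): B₁ = 7.85×10⁻⁶ T. Loop 2 (z = 0.055 m): B₂ = 7.85×10⁻⁶ T.
The fields add: B = B₁ + B₂ = 1.57×10⁻⁵ T.

B ≈ 15.7 μT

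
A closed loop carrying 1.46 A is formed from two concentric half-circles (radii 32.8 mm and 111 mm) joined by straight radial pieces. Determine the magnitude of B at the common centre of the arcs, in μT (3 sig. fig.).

The radial connectors point toward the centre, so dl × r̂ = 0 and they contribute nothing.
Each semicircle gives μ₀I/(4R): inner arc 1.40×10⁻⁵ T, outer arc 4.13×10⁻⁶ T.
The two arcs carry current in opposite angular senses, so their fields oppose: B = |1.40×10⁻⁵ − 4.13×10⁻⁶| = 9.85×10⁻⁶ T.

B ≈ 9.85 μT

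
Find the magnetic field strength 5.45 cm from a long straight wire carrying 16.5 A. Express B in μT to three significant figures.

B ≈ 60.6 μT

For an infinitely long straight wire, B = μ₀I/(2πd).
B = (4π×10⁻⁷ × 16.5) / (2π × 0.0545) = 6.06×10⁻⁵ T.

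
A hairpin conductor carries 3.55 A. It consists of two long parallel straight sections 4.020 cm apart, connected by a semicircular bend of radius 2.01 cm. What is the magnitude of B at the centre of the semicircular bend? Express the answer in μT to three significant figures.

The semicircular arc contributes B_arc = μ₀I·π/(4πR) = μ₀I/(4R) = 5.55×10⁻⁵ T.
Each semi-infinite lead is at perpendicular distance R = 0.0201 m from the centre, with the perpendicular foot at its near end, so it contributes μ₀I/(4πR); both point the same way, together 3.53×10⁻⁵ T.
Arc and leads all point the same direction: B = 5.55×10⁻⁵ + 3.53×10⁻⁵ = 9.08×10⁻⁵ T.

B ≈ 90.8 μT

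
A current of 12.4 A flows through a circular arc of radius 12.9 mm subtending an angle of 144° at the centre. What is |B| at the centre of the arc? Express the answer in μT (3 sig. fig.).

B ≈ 242 μT

The Biot–Savart field of a circular arc at its centre is B = μ₀Iφ/(4πR), with φ = 2.513 rad.
B = (4π×10⁻⁷ × 12.4 × 2.513) / (4π × 0.0129) = 2.42×10⁻⁴ T.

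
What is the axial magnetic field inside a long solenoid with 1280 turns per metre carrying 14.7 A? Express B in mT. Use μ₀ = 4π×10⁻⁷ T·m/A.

B ≈ 23.6 mT

Inside a long solenoid, B = μ₀nI with n = 1280 turns/m.
B = 4π×10⁻⁷ × 1280 × 14.7 = 2.36×10⁻² T.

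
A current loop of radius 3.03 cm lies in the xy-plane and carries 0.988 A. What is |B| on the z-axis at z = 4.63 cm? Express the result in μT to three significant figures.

B ≈ 3.36 μT

On the axis of a circular loop, B = μ₀IR² / [2(R²+z²)^(3/2)].
R² + z² = (0.0303)² + (0.0463)² = 0.003062 m², and (R²+z²)^(3/2) = 1.69×10⁻⁴ m³.
B = (4π×10⁻⁷ × 0.988 × 0.0009181) / (2 × 1.69×10⁻⁴) = 3.36×10⁻⁶ T.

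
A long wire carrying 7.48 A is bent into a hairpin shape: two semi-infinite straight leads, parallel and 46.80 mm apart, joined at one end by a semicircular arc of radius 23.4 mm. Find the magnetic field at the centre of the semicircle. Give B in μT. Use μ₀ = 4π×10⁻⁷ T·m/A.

The semicircular arc contributes B_arc = μ₀I·π/(4πR) = μ₀I/(4R) = 1.00×10⁻⁴ T.
Each semi-infinite lead is at perpendicular distance R = 0.0234 m from the centre, with the perpendicular foot at its near end, so it contributes μ₀I/(4πR); both point the same way, together 6.39×10⁻⁵ T.
Arc and leads all point the same direction: B = 1.00×10⁻⁴ + 6.39×10⁻⁵ = 1.64×10⁻⁴ T.

B ≈ 164 μT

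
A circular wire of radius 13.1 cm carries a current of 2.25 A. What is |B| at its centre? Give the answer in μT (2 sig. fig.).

B ≈ 11 μT

At the centre of a circular loop the Biot–Savart law gives B = μ₀I/(2R).
B = (4π×10⁻⁷ × 2.25) / (2 × 0.131) = 1.08×10⁻⁵ T.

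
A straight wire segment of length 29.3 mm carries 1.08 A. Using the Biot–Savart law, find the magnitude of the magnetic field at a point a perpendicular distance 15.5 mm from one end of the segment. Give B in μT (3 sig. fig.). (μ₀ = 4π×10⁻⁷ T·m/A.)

B ≈ 6.16 μT

For a finite straight segment, B = (μ₀I/4πd)(sinθ₁ + sinθ₂), where θ₁, θ₂ are the angles from the perpendicular to each end.
The perpendicular foot is at one end, so the two end-offsets along the wire are 0 and L = 0.0293 m.
sinθ₁ = 0/√(0²+0.0155²) = 0.0000; sinθ₂ = 0.0293/√(0.0293²+0.0155²) = 0.8839.
B = (4π×10⁻⁷ × 1.08) / (4π × 0.0155) × (0.0000 + 0.8839) = 6.16×10⁻⁶ T.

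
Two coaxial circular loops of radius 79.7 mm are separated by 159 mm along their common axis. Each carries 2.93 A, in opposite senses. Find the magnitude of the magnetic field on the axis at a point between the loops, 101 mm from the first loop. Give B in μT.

B ≈ 6.72 μT

Each loop contributes B = μ₀IR²/[2(R²+z²)^(3/2)] on the axis, with z measured from that loop.
Loop 1 (z = 0.101 m): B₁ = 5.49×10⁻⁶ T. Loop 2 (z = 0.058 m): B₂ = 1.22×10⁻⁵ T.
The fields oppose: B = |B₁ − B₂| = 6.72×10⁻⁶ T.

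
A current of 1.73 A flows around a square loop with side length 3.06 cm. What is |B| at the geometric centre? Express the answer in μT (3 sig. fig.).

B ≈ 64.0 μT

Each side is a finite straight segment at perpendicular distance d = a/(2 tan(π/4)) = 0.0153 m from the centre, with end-angles ±π/4.
One side contributes B₁ = (μ₀I/4πd)·2 sin(π/4) = 1.60×10⁻⁵ T.
All 4 sides add in the same direction: B = 4 × 1.60×10⁻⁵ = 6.40×10⁻⁵ T.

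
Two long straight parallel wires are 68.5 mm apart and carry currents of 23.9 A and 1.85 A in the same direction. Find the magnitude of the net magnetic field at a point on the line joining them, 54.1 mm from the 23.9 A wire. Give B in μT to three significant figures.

B ≈ 62.7 μT

Each long wire gives B = μ₀I/(2πd). Distances are d₁ = 0.0541 m and d₂ = 0.0144 m.
B₁ = 8.84×10⁻⁵ T, B₂ = 2.57×10⁻⁵ T.
Between parallel currents the two contributions point in opposite directions, so they subtract. B = |B₁ − B₂| = |8.84×10⁻⁵ − 2.57×10⁻⁵| = 6.27×10⁻⁵ T.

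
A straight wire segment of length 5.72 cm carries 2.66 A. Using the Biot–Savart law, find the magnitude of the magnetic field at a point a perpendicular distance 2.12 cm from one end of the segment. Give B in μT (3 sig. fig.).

For a finite straight segment, B = (μ₀I/4πd)(sinθ₁ + sinθ₂), where θ₁, θ₂ are the angles from the perpendicular to each end.
The perpendicular foot is at one end, so the two end-offsets along the wire are 0 and L = 0.0572 m.
sinθ₁ = 0/√(0²+0.0212²) = 0.0000; sinθ₂ = 0.0572/√(0.0572²+0.0212²) = 0.9377.
B = (4π×10⁻⁷ × 2.66) / (4π × 0.0212) × (0.0000 + 0.9377) = 1.18×10⁻⁵ T.

B ≈ 11.8 μT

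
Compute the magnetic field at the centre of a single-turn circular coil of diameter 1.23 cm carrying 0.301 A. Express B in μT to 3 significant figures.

B ≈ 30.8 μT

At the centre of a circular loop the Biot–Savart law gives B = μ₀I/(2R) (so R = 0.00615 m).
B = (4π×10⁻⁷ × 0.301) / (2 × 0.00615) = 3.08×10⁻⁵ T.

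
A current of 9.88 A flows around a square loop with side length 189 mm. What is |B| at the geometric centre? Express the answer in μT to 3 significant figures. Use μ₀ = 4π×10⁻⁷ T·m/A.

Each side is a finite straight segment at perpendicular distance d = a/(2 tan(π/4)) = 0.0945 m from the centre, with end-angles ±π/4.
One side contributes B₁ = (μ₀I/4πd)·2 sin(π/4) = 1.48×10⁻⁵ T.
All 4 sides add in the same direction: B = 4 × 1.48×10⁻⁵ = 5.91×10⁻⁵ T.

B ≈ 59.1 μT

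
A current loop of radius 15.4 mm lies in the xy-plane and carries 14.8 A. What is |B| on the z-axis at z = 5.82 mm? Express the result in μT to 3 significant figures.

B ≈ 494 μT

On the axis of a circular loop, B = μ₀IR² / [2(R²+z²)^(3/2)].
R² + z² = (0.0154)² + (0.00582)² = 0.000271 m², and (R²+z²)^(3/2) = 4.46×10⁻⁶ m³.
B = (4π×10⁻⁷ × 14.8 × 0.0002372) / (2 × 4.46×10⁻⁶) = 4.94×10⁻⁴ T.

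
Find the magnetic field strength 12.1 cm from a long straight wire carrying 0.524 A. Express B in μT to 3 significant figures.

For an infinitely long straight wire, B = μ₀I/(2πd).
B = (4π×10⁻⁷ × 0.524) / (2π × 0.121) = 8.66×10⁻⁷ T.

B ≈ 0.866 μT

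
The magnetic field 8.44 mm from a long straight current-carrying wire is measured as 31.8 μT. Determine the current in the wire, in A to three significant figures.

I ≈ 1.34 A

For a long straight wire B = μ₀I/(2πd), so I = 2πdB/μ₀.
I = 2π × 0.00844 × 3.18×10⁻⁵ / (4π×10⁻⁷) = 1.34 A.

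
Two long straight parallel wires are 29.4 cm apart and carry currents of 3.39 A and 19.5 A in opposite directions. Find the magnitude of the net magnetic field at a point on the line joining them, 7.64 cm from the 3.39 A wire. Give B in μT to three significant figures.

Each long wire gives B = μ₀I/(2πd). Distances are d₁ = 0.0764 m and d₂ = 0.2176 m.
B₁ = 8.87×10⁻⁶ T, B₂ = 1.79×10⁻⁵ T.
Between antiparallel currents both contributions point the same way, so they add. B = B₁ + B₂ = 8.87×10⁻⁶ + 1.79×10⁻⁵ = 2.68×10⁻⁵ T.

B ≈ 26.8 μT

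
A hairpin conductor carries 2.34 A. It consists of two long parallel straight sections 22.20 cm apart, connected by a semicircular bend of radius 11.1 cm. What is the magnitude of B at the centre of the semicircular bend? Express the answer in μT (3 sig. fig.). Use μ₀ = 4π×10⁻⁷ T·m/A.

B ≈ 10.8 μT

The semicircular arc contributes B_arc = μ₀I·π/(4πR) = μ₀I/(4R) = 6.62×10⁻⁶ T.
Each semi-infinite lead is at perpendicular distance R = 0.111 m from the centre, with the perpendicular foot at its near end, so it contributes μ₀I/(4πR); both point the same way, together 4.22×10⁻⁶ T.
Arc and leads all point the same direction: B = 6.62×10⁻⁶ + 4.22×10⁻⁶ = 1.08×10⁻⁵ T.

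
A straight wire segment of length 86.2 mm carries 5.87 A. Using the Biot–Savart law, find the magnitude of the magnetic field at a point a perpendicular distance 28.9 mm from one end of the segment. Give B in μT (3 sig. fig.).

For a finite straight segment, B = (μ₀I/4πd)(sinθ₁ + sinθ₂), where θ₁, θ₂ are the angles from the perpendicular to each end.
The perpendicular foot is at one end, so the two end-offsets along the wire are 0 and L = 0.0862 m.
sinθ₁ = 0/√(0²+0.0289²) = 0.0000; sinθ₂ = 0.0862/√(0.0862²+0.0289²) = 0.9481.
B = (4π×10⁻⁷ × 5.87) / (4π × 0.0289) × (0.0000 + 0.9481) = 1.93×10⁻⁵ T.

B ≈ 19.3 μT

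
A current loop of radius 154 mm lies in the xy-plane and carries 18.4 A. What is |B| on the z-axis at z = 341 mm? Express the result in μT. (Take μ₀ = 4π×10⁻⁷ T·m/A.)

B ≈ 5.23 μT

On the axis of a circular loop, B = μ₀IR² / [2(R²+z²)^(3/2)].
R² + z² = (0.154)² + (0.341)² = 0.14 m², and (R²+z²)^(3/2) = 5.24×10⁻² m³.
B = (4π×10⁻⁷ × 18.4 × 0.02372) / (2 × 5.24×10⁻²) = 5.23×10⁻⁶ T.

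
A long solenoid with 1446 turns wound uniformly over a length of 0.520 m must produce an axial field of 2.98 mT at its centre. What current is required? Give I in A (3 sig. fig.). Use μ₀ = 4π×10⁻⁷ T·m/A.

Inside a long solenoid B = μ₀nI with n = 2781 m⁻¹, so I = B/(μ₀n).
I = 2.98×10⁻³ / (4π×10⁻⁷ × 2781) = 0.853 A.

I ≈ 0.853 A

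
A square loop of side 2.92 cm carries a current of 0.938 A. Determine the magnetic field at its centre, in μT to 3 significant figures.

Each side is a finite straight segment at perpendicular distance d = a/(2 tan(π/4)) = 0.0146 m from the centre, with end-angles ±π/4.
One side contributes B₁ = (μ₀I/4πd)·2 sin(π/4) = 9.09×10⁻⁶ T.
All 4 sides add in the same direction: B = 4 × 9.09×10⁻⁶ = 3.63×10⁻⁵ T.

B ≈ 36.3 μT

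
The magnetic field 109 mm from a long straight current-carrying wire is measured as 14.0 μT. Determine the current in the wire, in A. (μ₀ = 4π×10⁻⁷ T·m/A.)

For a long straight wire B = μ₀I/(2πd), so I = 2πdB/μ₀.
I = 2π × 0.109 × 1.40×10⁻⁵ / (4π×10⁻⁷) = 7.63 A.

I ≈ 7.63 A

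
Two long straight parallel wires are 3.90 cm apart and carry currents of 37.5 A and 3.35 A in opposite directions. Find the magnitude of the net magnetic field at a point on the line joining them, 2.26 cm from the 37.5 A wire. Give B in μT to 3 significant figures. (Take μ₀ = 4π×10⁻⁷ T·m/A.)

Each long wire gives B = μ₀I/(2πd). Distances are d₁ = 0.0226 m and d₂ = 0.0164 m.
B₁ = 3.32×10⁻⁴ T, B₂ = 4.09×10⁻⁵ T.
Between antiparallel currents both contributions point the same way, so they add. B = B₁ + B₂ = 3.32×10⁻⁴ + 4.09×10⁻⁵ = 3.73×10⁻⁴ T.

B ≈ 373 μT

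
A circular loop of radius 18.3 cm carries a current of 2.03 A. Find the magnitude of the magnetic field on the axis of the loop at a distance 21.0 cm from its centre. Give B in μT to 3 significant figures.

B ≈ 1.98 μT

On the axis of a circular loop, B = μ₀IR² / [2(R²+z²)^(3/2)].
R² + z² = (0.183)² + (0.21)² = 0.07759 m², and (R²+z²)^(3/2) = 2.16×10⁻² m³.
B = (4π×10⁻⁷ × 2.03 × 0.03349) / (2 × 2.16×10⁻²) = 1.98×10⁻⁶ T.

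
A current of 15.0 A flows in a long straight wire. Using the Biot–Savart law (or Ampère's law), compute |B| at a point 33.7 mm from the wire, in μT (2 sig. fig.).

For an infinitely long straight wire, B = μ₀I/(2πd).
B = (4π×10⁻⁷ × 15.0) / (2π × 0.0337) = 8.90×10⁻⁵ T.

B ≈ 89 μT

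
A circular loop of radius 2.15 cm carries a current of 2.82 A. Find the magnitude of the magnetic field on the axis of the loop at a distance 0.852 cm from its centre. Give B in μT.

On the axis of a circular loop, B = μ₀IR² / [2(R²+z²)^(3/2)].
R² + z² = (0.0215)² + (0.00852)² = 0.0005348 m², and (R²+z²)^(3/2) = 1.24×10⁻⁵ m³.
B = (4π×10⁻⁷ × 2.82 × 0.0004622) / (2 × 1.24×10⁻⁵) = 6.62×10⁻⁵ T.

B ≈ 66.2 μT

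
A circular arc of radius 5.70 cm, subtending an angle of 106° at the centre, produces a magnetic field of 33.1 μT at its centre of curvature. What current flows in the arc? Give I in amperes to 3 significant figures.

I ≈ 10.2 A

For a circular arc, B = μ₀Iφ/(4πR) with φ in radians; here φ = 1.85 rad.
So I = 4πRB/(μ₀φ) = 4π × 0.057 × 3.31×10⁻⁵ / (4π×10⁻⁷ × 1.85) = 10.2 A.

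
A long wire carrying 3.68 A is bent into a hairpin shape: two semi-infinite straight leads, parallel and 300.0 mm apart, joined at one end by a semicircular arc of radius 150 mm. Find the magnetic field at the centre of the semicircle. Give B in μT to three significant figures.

The semicircular arc contributes B_arc = μ₀I·π/(4πR) = μ₀I/(4R) = 7.71×10⁻⁶ T.
Each semi-infinite lead is at perpendicular distance R = 0.15 m from the centre, with the perpendicular foot at its near end, so it contributes μ₀I/(4πR); both point the same way, together 4.91×10⁻⁶ T.
Arc and leads all point the same direction: B = 7.71×10⁻⁶ + 4.91×10⁻⁶ = 1.26×10⁻⁵ T.

B ≈ 12.6 μT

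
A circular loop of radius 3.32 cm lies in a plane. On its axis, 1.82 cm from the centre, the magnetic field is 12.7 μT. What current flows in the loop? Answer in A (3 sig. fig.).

I ≈ 0.995 A

On the axis of a loop, B = μ₀IR²/[2(R²+z²)^(3/2)], so I = 2B(R²+z²)^(3/2)/(μ₀R²).
R² + z² = 0.001102 + 0.0003312 = 0.001433 m²; raised to 3/2 gives 5.43×10⁻⁵ m³.
I = 2 × 1.27×10⁻⁵ × 5.43×10⁻⁵ / (1.26×10⁻⁶ × 0.001102) = 0.995 A.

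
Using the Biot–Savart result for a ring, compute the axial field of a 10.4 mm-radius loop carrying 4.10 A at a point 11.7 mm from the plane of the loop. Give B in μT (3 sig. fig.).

On the axis of a circular loop, B = μ₀IR² / [2(R²+z²)^(3/2)].
R² + z² = (0.0104)² + (0.0117)² = 0.0002451 m², and (R²+z²)^(3/2) = 3.84×10⁻⁶ m³.
B = (4π×10⁻⁷ × 4.10 × 0.0001082) / (2 × 3.84×10⁻⁶) = 7.26×10⁻⁵ T.

B ≈ 72.6 μT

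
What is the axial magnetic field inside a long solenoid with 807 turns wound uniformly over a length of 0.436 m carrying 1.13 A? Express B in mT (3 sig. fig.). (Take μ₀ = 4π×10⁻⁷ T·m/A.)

Inside a long solenoid, B = μ₀nI with n = 1851 turns/m.
B = 4π×10⁻⁷ × 1851 × 1.13 = 2.63×10⁻³ T.

B ≈ 2.63 mT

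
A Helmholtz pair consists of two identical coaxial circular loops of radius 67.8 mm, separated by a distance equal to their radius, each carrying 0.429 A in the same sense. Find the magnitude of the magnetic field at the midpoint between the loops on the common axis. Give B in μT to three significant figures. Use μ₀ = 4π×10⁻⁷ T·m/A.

B ≈ 5.69 μT

Each loop contributes B = μ₀IR²/[2(R²+z²)^(3/2)] on the axis, with z measured from that loop.
Loop 1 (z = 0.0339 m): B₁ = 2.84×10⁻⁶ T. Loop 2 (z = 0.0339 m): B₂ = 2.84×10⁻⁶ T.
The fields add: B = B₁ + B₂ = 5.69×10⁻⁶ T.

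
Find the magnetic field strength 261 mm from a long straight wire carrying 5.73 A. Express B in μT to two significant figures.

For an infinitely long straight wire, B = μ₀I/(2πd).
B = (4π×10⁻⁷ × 5.73) / (2π × 0.261) = 4.39×10⁻⁶ T.

B ≈ 4.4 μT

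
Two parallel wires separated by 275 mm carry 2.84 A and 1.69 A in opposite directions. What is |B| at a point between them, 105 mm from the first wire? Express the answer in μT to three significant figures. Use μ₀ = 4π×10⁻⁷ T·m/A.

Each long wire gives B = μ₀I/(2πd). Distances are d₁ = 0.105 m and d₂ = 0.17 m.
B₁ = 5.41×10⁻⁶ T, B₂ = 1.99×10⁻⁶ T.
Between antiparallel currents both contributions point the same way, so they add. B = B₁ + B₂ = 5.41×10⁻⁶ + 1.99×10⁻⁶ = 7.40×10⁻⁶ T.

B ≈ 7.40 μT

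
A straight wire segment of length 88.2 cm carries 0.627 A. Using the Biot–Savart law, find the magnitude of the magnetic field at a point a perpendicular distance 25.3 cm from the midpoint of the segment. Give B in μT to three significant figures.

For a finite straight segment, B = (μ₀I/4πd)(sinθ₁ + sinθ₂), where θ₁, θ₂ are the angles from the perpendicular to each end.
The perpendicular from the point meets the wire at its midpoint, so each end is L/2 = 0.441 m away along the wire.
sinθ₁ = 0.441/√(0.441²+0.253²) = 0.8674; sinθ₂ = 0.441/√(0.441²+0.253²) = 0.8674.
B = (4π×10⁻⁷ × 0.627) / (4π × 0.253) × (0.8674 + 0.8674) = 4.30×10⁻⁷ T.

B ≈ 0.430 μT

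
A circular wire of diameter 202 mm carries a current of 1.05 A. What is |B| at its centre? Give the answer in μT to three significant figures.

At the centre of a circular loop the Biot–Savart law gives B = μ₀I/(2R) (so R = 0.101 m).
B = (4π×10⁻⁷ × 1.05) / (2 × 0.101) = 6.53×10⁻⁶ T.

B ≈ 6.53 μT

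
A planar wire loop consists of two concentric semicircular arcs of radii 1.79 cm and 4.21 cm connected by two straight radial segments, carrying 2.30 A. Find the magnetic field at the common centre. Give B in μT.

B ≈ 23.2 μT

The radial connectors point toward the centre, so dl × r̂ = 0 and they contribute nothing.
Each semicircle gives μ₀I/(4R): inner arc 4.04×10⁻⁵ T, outer arc 1.72×10⁻⁵ T.
The two arcs carry current in opposite angular senses, so their fields oppose: B = |4.04×10⁻⁵ − 1.72×10⁻⁵| = 2.32×10⁻⁵ T.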